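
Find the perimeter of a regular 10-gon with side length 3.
Perimeter = number of sides * side length
Perimeter = 10 * 3
Perimeter = 30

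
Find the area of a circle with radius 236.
Area = pi * r²
Area = pi * 236²
Area = pi * 55696
Area = 174974.14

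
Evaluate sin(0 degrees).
sin(0 degrees) = 0
Decimal approximation: 0.0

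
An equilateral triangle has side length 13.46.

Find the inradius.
For an equilateral triangle, r = s/(2√3) where s is the side.
r = 13.46/(2√3) = 13.46/3.464102 = 3.886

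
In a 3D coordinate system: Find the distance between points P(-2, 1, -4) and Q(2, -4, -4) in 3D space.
d = √[(4)² + (-5)² + (0)²] = √41 = 6.403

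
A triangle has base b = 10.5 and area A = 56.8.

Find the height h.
A = ½bh  →  h = 2A/b
h = 2·56.8/10.5 = 10.82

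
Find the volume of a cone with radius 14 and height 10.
Volume = (1/3) * pi * r² * h
Volume = (1/3) * pi * 14² * 10
Volume = (1/3) * pi * 196 * 10
Volume = (1/3) * pi * 1960
Volume = 2052.51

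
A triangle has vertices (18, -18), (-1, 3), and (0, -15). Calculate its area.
Using the coordinate formula: Area = (1/2)|x₁(y₂-y₃) + x₂(y₃-y₁) + x₃(y₁-y₂)|
Area = (1/2)|18(3-(-15)) + (-1)((-15)-(-18)) + 0((-18)-3)|
Area = (1/2)|18*18 + (-1)*3 + 0*(-21)|
Area = (1/2)|324 + (-3) + 0|
Area = (1/2)*321 = 160.50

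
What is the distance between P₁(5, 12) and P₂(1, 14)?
Using the distance formula: d = sqrt((x₂-x₁)² + (y₂-y₁)²)
dx = 1 - 5 = -4
dy = 14 - 12 = 2
d = sqrt((-4)² + 2²) = sqrt(16 + 4) = sqrt(20) = 4.47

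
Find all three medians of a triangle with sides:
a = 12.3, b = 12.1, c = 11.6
Using m_x = ½√(2y² + 2z² - x²):
m_a = ½√(2·12.1² + 2·11.6² - 12.3²) = ½√410.65 = 10.13
m_b = ½√(2·12.3² + 2·11.6² - 12.1²) = ½√425.29 = 10.31
m_c = ½√(2·12.3² + 2·12.1² - 11.6²) = ½√460.84 = 10.73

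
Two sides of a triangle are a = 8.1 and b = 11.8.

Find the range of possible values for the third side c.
By the triangle inequality: |a - b| < c < a + b
|8.1 - 11.8| < c < 8.1 + 11.8
3.7 < c < 19.9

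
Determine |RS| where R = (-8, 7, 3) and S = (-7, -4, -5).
d = √[(1)² + (-11)² + (-8)²] = √186 = 13.64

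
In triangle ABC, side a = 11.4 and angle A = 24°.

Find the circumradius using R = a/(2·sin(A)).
R = a/(2·sin(A)) = 11.4/(2·sin(24°))
R = 11.4/(2·0.406737) = 11.4/0.813473 = 14.01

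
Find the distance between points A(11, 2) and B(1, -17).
Using the distance formula: d = sqrt((x₂-x₁)² + (y₂-y₁)²)
dx = 1 - 11 = -10
dy = (-17) - 2 = -19
d = sqrt((-10)² + (-19)²) = sqrt(100 + 361) = sqrt(461) = 21.47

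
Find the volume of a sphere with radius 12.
Volume = (4/3) * pi * r³
Volume = (4/3) * pi * 12³
Volume = (4/3) * pi * 1728
Volume = 7238.23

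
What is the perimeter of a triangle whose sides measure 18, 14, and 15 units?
Perimeter = sum of all sides
Perimeter = 18 + 14 + 15
Perimeter = 47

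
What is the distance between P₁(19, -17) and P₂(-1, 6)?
Using the distance formula: d = sqrt((x₂-x₁)² + (y₂-y₁)²)
dx = (-1) - 19 = -20
dy = 6 - (-17) = 23
d = sqrt((-20)² + 23²) = sqrt(400 + 529) = sqrt(929) = 30.48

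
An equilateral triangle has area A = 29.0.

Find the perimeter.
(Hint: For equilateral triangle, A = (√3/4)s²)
A = (√3/4)s²  →  s² = 4A/√3 = 4·29.0/√3 = 66.9726
s = 8.18368
Perimeter = 3s = 24.55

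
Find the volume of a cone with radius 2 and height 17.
Volume = (1/3) * pi * r² * h
Volume = (1/3) * pi * 2² * 17
Volume = (1/3) * pi * 4 * 17
Volume = (1/3) * pi * 68
Volume = 71.21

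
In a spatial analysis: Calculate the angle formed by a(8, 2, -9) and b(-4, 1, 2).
a·b = -48, |a|² = 149, |b|² = 21
cos θ = -48/√3129 ≈ -0.8581
θ ≈ 149.1°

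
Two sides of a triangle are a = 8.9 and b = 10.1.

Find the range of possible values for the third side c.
By the triangle inequality: |a - b| < c < a + b
|8.9 - 10.1| < c < 8.9 + 10.1
1.2 < c < 19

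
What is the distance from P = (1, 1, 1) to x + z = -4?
d = |1(1) + 0(1) + 1(1) - (-4)| / √(1² + 0² + 1²) = 6/√2 = 4.243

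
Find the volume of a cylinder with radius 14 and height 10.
Volume = pi * r² * h
Volume = pi * 14² * 10
Volume = pi * 196 * 10
Volume = pi * 1960
Volume = 6157.52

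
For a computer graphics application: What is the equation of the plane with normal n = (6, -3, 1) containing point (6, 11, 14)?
d = n·P = (6)(6) + (-3)(11) + (1)(14) = 17
Plane: 6x - 3y + z = 17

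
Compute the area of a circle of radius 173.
Area = pi * r²
Area = pi * 173²
Area = pi * 29929
Area = 94024.73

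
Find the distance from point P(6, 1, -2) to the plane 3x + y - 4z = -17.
d = |3(6) + 1(1) + (-4)(-2) - (-17)| / √(3² + 1² + (-4)²) = 44/√26 = 8.629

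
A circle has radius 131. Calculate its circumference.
Circumference = 2 * pi * r
Circumference = 2 * pi * 131
Circumference = 823.10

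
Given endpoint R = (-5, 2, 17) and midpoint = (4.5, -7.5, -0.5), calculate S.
S = (2×4.5 - (-5), 2×(-7.5) - 2, 2×(-0.5) - 17) = (14, -17, -18)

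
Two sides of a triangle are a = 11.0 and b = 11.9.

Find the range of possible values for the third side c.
By the triangle inequality: |a - b| < c < a + b
|11.0 - 11.9| < c < 11.0 + 11.9
0.9 < c < 22.9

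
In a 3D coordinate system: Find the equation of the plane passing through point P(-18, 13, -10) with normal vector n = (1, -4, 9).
d = n·P = (1)(-18) + (-4)(13) + (9)(-10) = -160
Plane: x - 4y + 9z = -160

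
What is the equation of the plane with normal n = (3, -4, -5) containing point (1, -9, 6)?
d = n·P = (3)(1) + (-4)(-9) + (-5)(6) = 9
Plane: 3x - 4y - 5z = 9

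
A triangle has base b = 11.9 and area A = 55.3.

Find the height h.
A = ½bh  →  h = 2A/b
h = 2·55.3/11.9 = 9.294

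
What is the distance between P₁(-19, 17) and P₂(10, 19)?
Using the distance formula: d = sqrt((x₂-x₁)² + (y₂-y₁)²)
dx = 10 - (-19) = 29
dy = 19 - 17 = 2
d = sqrt(29² + 2²) = sqrt(841 + 4) = sqrt(845) = 29.07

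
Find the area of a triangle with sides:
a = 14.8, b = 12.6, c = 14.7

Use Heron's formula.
s = (a+b+c)/2 = (14.8+12.6+14.7)/2 = 21.05
A = √(s(s-a)(s-b)(s-c)) = √(21.05·6.25·8.45·6.35)
A = √7059.31 = 84.02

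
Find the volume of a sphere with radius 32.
Volume = (4/3) * pi * r³
Volume = (4/3) * pi * 32³
Volume = (4/3) * pi * 32768
Volume = 137258.28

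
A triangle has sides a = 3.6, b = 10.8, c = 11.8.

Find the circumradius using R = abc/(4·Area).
s = (a+b+c)/2 = 13.1
Area = √(s(s-a)(s-b)(s-c)) = √(13.1·9.5·2.3·1.3) = 19.29
R = abc/(4·Area) = (3.6·10.8·11.8)/(4·19.29) = 458.784/77.16 = 5.946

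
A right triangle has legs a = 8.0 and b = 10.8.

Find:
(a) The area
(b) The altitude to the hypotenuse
(a) Area = ½ab = ½·8.0·10.8 = 43.2
(b) Hypotenuse c = √(8.0² + 10.8²) = √180.64 = 13.4402
    Area = ½·c·h_c  →  h_c = 2·Area/c = 2·43.2/13.4402 = 6.428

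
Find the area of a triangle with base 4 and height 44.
Area = (1/2) * base * height
Area = (1/2) * 4 * 44
Area = 88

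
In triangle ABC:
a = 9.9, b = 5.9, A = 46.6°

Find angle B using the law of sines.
sin(B)/b = sin(A)/a
sin(B) = b·sin(A)/a = 5.9·sin(46.6°)/9.9 = 0.433009
B = arcsin(0.433009) = 25.66°  (b ≤ a, so B ≤ A and the acute solution is unique)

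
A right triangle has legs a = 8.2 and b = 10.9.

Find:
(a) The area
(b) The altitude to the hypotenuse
(a) Area = ½ab = ½·8.2·10.9 = 44.69
(b) Hypotenuse c = √(8.2² + 10.9²) = √186.05 = 13.64
    Area = ½·c·h_c  →  h_c = 2·Area/c = 2·44.69/13.64 = 6.553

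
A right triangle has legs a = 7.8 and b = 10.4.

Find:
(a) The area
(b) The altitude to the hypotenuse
(a) Area = ½ab = ½·7.8·10.4 = 40.56
(b) Hypotenuse c = √(7.8² + 10.4²) = √169 = 13
    Area = ½·c·h_c  →  h_c = 2·Area/c = 2·40.56/13 = 6.24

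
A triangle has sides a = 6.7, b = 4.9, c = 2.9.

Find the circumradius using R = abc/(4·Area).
s = (a+b+c)/2 = 7.25
Area = √(s(s-a)(s-b)(s-c)) = √(7.25·0.55·2.35·4.35) = 6.38453
R = abc/(4·Area) = (6.7·4.9·2.9)/(4·6.38453) = 95.207/25.53812 = 3.728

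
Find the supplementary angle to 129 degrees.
Supplementary angles sum to 180 degrees.
Other angle = 180 - 129
Other angle = 51 degrees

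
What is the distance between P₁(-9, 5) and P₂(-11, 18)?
Using the distance formula: d = sqrt((x₂-x₁)² + (y₂-y₁)²)
dx = (-11) - (-9) = -2
dy = 18 - 5 = 13
d = sqrt((-2)² + 13²) = sqrt(4 + 169) = sqrt(173) = 13.15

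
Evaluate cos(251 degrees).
cos(251 degrees) = -0.3256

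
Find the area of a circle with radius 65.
Area = pi * r²
Area = pi * 65²
Area = pi * 4225
Area = 13273.23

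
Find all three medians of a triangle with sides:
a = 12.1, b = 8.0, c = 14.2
Using m_x = ½√(2y² + 2z² - x²):
m_a = ½√(2·8.0² + 2·14.2² - 12.1²) = ½√384.87 = 9.809
m_b = ½√(2·12.1² + 2·14.2² - 8.0²) = ½√632.1 = 12.57
m_c = ½√(2·12.1² + 2·8.0² - 14.2²) = ½√219.18 = 7.402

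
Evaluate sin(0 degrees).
sin(0 degrees) = 0
Decimal approximation: 0.0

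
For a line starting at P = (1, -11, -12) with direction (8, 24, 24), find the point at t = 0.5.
P(0.5) = (1 + 8(0.5), -11 + 24(0.5), -12 + 24(0.5)) = (5, 1, 0)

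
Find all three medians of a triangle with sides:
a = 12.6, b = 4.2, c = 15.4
Using m_x = ½√(2y² + 2z² - x²):
m_a = ½√(2·4.2² + 2·15.4² - 12.6²) = ½√350.84 = 9.365
m_b = ½√(2·12.6² + 2·15.4² - 4.2²) = ½√774.2 = 13.91
m_c = ½√(2·12.6² + 2·4.2² - 15.4²) = ½√115.64 = 5.377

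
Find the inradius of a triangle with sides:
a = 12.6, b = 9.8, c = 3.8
s = (a+b+c)/2 = (12.6+9.8+3.8)/2 = 13.1
Area = √(s(s-a)(s-b)(s-c)) = √(13.1·0.5·3.3·9.3) = 14.1781
r = Area/s = 14.1781/13.1 = 1.082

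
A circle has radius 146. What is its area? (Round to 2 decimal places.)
Area = pi * r²
Area = pi * 146²
Area = pi * 21316
Area = 66966.19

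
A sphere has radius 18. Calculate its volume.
Volume = (4/3) * pi * r³
Volume = (4/3) * pi * 18³
Volume = (4/3) * pi * 5832
Volume = 24429.02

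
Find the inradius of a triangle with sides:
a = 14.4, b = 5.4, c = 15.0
s = (a+b+c)/2 = (14.4+5.4+15.0)/2 = 17.4
Area = √(s(s-a)(s-b)(s-c)) = √(17.4·3·12·2.4) = 38.7732
r = Area/s = 38.7732/17.4 = 2.228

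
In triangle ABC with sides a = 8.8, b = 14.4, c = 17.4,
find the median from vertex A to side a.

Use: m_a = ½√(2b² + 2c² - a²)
m_a = ½√(2·14.4² + 2·17.4² - 8.8²)
m_a = ½√(414.72 + 605.52 - 77.44) = ½√942.8 = 15.35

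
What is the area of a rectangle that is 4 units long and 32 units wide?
Area = length * width
Area = 4 * 32
Area = 128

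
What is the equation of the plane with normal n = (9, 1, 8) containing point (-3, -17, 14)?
d = n·P = (9)(-3) + (1)(-17) + (8)(14) = 68
Plane: 9x + y + 8z = 68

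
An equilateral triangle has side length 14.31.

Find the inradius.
For an equilateral triangle, r = s/(2√3) where s is the side.
r = 14.31/(2√3) = 14.31/3.464102 = 4.131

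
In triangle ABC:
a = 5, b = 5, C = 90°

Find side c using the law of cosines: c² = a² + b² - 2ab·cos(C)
c² = 5² + 5² - 2·5·5·cos(90°)
c² = 25 + 25 - 50·0.0000 = 50
c = √50 = 7.071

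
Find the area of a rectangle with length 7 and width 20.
Area = length * width
Area = 7 * 20
Area = 140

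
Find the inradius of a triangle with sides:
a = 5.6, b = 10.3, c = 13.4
s = (a+b+c)/2 = (5.6+10.3+13.4)/2 = 14.65
Area = √(s(s-a)(s-b)(s-c)) = √(14.65·9.05·4.35·1.25) = 26.8499
r = Area/s = 26.8499/14.65 = 1.833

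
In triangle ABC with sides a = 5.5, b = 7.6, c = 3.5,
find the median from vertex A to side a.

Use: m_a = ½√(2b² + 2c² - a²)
m_a = ½√(2·7.6² + 2·3.5² - 5.5²)
m_a = ½√(115.52 + 24.5 - 30.25) = ½√109.77 = 5.239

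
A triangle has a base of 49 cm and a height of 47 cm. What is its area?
Area = (1/2) * base * height
Area = (1/2) * 49 * 47
Area = 1151.50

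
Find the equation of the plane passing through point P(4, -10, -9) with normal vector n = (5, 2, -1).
d = n·P = (5)(4) + (2)(-10) + (-1)(-9) = 9
Plane: 5x + 2y - z = 9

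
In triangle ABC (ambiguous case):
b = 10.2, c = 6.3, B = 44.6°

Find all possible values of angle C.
sin(C)/c = sin(B)/b  →  sin(C) = c·sin(B)/b = 6.3·sin(44.6°)/10.2 = 0.433683
C₁ = arcsin(0.433683) = 25.7°,  C₂ = 180° - C₁ = 154.3°
Check C₂: A = 180° - 44.6° - 154.3° = -18.9° ≤ 0, rejected
C = 25.7° (one solution)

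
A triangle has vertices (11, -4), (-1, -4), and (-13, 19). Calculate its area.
Using the coordinate formula: Area = (1/2)|x₁(y₂-y₃) + x₂(y₃-y₁) + x₃(y₁-y₂)|
Area = (1/2)|11((-4)-19) + (-1)(19-(-4)) + (-13)((-4)-(-4))|
Area = (1/2)|11*(-23) + (-1)*23 + (-13)*0|
Area = (1/2)|(-253) + (-23) + 0|
Area = (1/2)*276 = 138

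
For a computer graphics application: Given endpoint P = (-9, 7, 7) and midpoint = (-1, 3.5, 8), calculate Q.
Q = (2×(-1) - (-9), 2×3.5 - 7, 2×8 - 7) = (7, 0, 9)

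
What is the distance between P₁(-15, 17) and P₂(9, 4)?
Using the distance formula: d = sqrt((x₂-x₁)² + (y₂-y₁)²)
dx = 9 - (-15) = 24
dy = 4 - 17 = -13
d = sqrt(24² + (-13)²) = sqrt(576 + 169) = sqrt(745) = 27.29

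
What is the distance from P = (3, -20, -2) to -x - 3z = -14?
d = |(-1)(3) + 0(-20) + (-3)(-2) - (-14)| / √((-1)² + 0² + (-3)²) = 17/√10 = 5.376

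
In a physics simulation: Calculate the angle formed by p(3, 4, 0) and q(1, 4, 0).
p·q = 19, |p|² = 25, |q|² = 17
cos θ = 19/√425 ≈ 0.9216
θ ≈ 22.83°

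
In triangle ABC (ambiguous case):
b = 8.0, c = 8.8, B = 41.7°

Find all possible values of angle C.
sin(C)/c = sin(B)/b  →  sin(C) = c·sin(B)/b = 8.8·sin(41.7°)/8.0 = 0.731753
C₁ = arcsin(0.731753) = 47.03°,  C₂ = 180° - C₁ = 132.97°
Check C₂: A = 180° - 41.7° - 132.97° = 5.33° > 0 ✓
C = 47.03° or C = 132.97° (two solutions)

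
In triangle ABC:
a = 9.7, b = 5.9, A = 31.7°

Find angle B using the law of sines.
sin(B)/b = sin(A)/a
sin(B) = b·sin(A)/a = 5.9·sin(31.7°)/9.7 = 0.319617
B = arcsin(0.319617) = 18.64°  (b ≤ a, so B ≤ A and the acute solution is unique)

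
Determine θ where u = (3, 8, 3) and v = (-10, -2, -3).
u·v = -55, |u|² = 82, |v|² = 113
cos θ = -55/√9266 ≈ -0.5714
θ ≈ 124.8°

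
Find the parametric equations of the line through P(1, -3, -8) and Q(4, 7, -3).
Direction vector d = Q - P = (3, 10, 5)
x = 1 + 3t, y = -3 + 10t, z = -8 + 5t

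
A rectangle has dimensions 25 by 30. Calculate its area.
Area = length * width
Area = 25 * 30
Area = 750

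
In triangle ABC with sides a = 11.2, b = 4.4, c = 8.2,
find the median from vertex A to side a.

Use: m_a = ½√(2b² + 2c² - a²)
m_a = ½√(2·4.4² + 2·8.2² - 11.2²)
m_a = ½√(38.72 + 134.48 - 125.44) = ½√47.76 = 3.455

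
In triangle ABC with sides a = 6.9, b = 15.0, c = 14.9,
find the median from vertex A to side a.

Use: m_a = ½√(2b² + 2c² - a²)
m_a = ½√(2·15.0² + 2·14.9² - 6.9²)
m_a = ½√(450 + 444.02 - 47.61) = ½√846.41 = 14.55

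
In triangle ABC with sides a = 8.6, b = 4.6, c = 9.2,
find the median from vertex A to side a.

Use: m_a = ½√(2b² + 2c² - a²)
m_a = ½√(2·4.6² + 2·9.2² - 8.6²)
m_a = ½√(42.32 + 169.28 - 73.96) = ½√137.64 = 5.866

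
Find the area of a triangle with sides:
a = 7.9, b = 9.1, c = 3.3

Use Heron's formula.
s = (a+b+c)/2 = (7.9+9.1+3.3)/2 = 10.15
A = √(s(s-a)(s-b)(s-c)) = √(10.15·2.25·1.05·6.85)
A = √164.259 = 12.82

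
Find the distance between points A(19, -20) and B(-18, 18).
Using the distance formula: d = sqrt((x₂-x₁)² + (y₂-y₁)²)
dx = (-18) - 19 = -37
dy = 18 - (-20) = 38
d = sqrt((-37)² + 38²) = sqrt(1369 + 1444) = sqrt(2813) = 53.04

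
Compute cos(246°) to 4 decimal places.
cos(246 degrees) = -0.4067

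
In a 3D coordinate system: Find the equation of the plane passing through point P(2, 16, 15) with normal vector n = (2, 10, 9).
d = n·P = (2)(2) + (10)(16) + (9)(15) = 299
Plane: 2x + 10y + 9z = 299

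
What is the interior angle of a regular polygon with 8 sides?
Interior angle of a regular n-gon = (n-2)*180/n
Interior angle = (8-2)*180/8
Interior angle = 6*180/8
Interior angle = 1080/8
Interior angle = 135 degrees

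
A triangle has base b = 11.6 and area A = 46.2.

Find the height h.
A = ½bh  →  h = 2A/b
h = 2·46.2/11.6 = 7.966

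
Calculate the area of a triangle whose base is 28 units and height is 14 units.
Area = (1/2) * base * height
Area = (1/2) * 28 * 14
Area = 196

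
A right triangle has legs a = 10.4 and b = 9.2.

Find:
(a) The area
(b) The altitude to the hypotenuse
(a) Area = ½ab = ½·10.4·9.2 = 47.84
(b) Hypotenuse c = √(10.4² + 9.2²) = √192.8 = 13.8852
    Area = ½·c·h_c  →  h_c = 2·Area/c = 2·47.84/13.8852 = 6.891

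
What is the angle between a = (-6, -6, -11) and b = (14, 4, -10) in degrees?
a·b = 2, |a|² = 193, |b|² = 312
cos θ = 2/√60216 ≈ 0.00815
θ ≈ 89.53°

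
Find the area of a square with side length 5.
Area = s²
Area = 5²
Area = 25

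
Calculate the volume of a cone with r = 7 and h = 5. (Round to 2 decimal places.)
Volume = (1/3) * pi * r² * h
Volume = (1/3) * pi * 7² * 5
Volume = (1/3) * pi * 49 * 5
Volume = (1/3) * pi * 245
Volume = 256.56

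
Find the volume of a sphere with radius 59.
Volume = (4/3) * pi * r³
Volume = (4/3) * pi * 59³
Volume = (4/3) * pi * 205379
Volume = 860289.54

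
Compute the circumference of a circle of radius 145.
Circumference = 2 * pi * r
Circumference = 2 * pi * 145
Circumference = 911.06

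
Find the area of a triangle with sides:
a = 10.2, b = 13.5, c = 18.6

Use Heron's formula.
s = (a+b+c)/2 = (10.2+13.5+18.6)/2 = 21.15
A = √(s(s-a)(s-b)(s-c)) = √(21.15·10.95·7.65·2.55)
A = √4517.79 = 67.21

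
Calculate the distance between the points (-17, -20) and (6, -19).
Using the distance formula: d = sqrt((x₂-x₁)² + (y₂-y₁)²)
dx = 6 - (-17) = 23
dy = (-19) - (-20) = 1
d = sqrt(23² + 1²) = sqrt(529 + 1) = sqrt(530) = 23.02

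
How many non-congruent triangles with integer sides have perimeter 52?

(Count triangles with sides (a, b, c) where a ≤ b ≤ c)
With a ≤ b ≤ c and a + b + c = 52, the triangle inequality a + b > c gives c < 52/2, so c ≤ 25.
Iterate a from 1 to ⌊p/3⌋ = 17; for each a, b ranges from a to ⌊(p−a)/2⌋ with c = p − a − b, keeping only c ≥ b.
Triples: (2, 25, 25), (3, 24, 25), (4, 23, 25), …
Count = 56 triangles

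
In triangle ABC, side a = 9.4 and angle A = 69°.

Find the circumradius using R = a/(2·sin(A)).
R = a/(2·sin(A)) = 9.4/(2·sin(69°))
R = 9.4/(2·0.933580) = 9.4/1.867161 = 5.034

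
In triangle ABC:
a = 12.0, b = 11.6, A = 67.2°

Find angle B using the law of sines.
sin(B)/b = sin(A)/a
sin(B) = b·sin(A)/a = 11.6·sin(67.2°)/12.0 = 0.891134
B = arcsin(0.891134) = 63.02°  (b ≤ a, so B ≤ A and the acute solution is unique)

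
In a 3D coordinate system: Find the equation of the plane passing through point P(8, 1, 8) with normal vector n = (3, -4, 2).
d = n·P = (3)(8) + (-4)(1) + (2)(8) = 36
Plane: 3x - 4y + 2z = 36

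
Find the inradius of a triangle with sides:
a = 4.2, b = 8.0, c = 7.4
s = (a+b+c)/2 = (4.2+8.0+7.4)/2 = 9.8
Area = √(s(s-a)(s-b)(s-c)) = √(9.8·5.6·1.8·2.4) = 15.3975
r = Area/s = 15.3975/9.8 = 1.571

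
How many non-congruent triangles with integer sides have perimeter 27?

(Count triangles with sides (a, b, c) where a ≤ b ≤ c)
With a ≤ b ≤ c and a + b + c = 27, the triangle inequality a + b > c gives c < 27/2, so c ≤ 13.
Iterate a from 1 to ⌊p/3⌋ = 9; for each a, b ranges from a to ⌊(p−a)/2⌋ with c = p − a − b, keeping only c ≥ b.
Triples: (1, 13, 13), (2, 12, 13), (3, 11, 13), …
Count = 19 triangles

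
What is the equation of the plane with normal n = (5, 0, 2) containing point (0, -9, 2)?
d = n·P = (5)(0) + (0)(-9) + (2)(2) = 4
Plane: 5x + 2z = 4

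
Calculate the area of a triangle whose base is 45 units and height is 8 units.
Area = (1/2) * base * height
Area = (1/2) * 45 * 8
Area = 180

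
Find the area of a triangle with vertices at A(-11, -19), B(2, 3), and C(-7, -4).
Using the coordinate formula: Area = (1/2)|x₁(y₂-y₃) + x₂(y₃-y₁) + x₃(y₁-y₂)|
Area = (1/2)|(-11)(3-(-4)) + 2((-4)-(-19)) + (-7)((-19)-3)|
Area = (1/2)|(-11)*7 + 2*15 + (-7)*(-22)|
Area = (1/2)|(-77) + 30 + 154|
Area = (1/2)*107 = 53.50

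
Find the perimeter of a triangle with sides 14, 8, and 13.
Perimeter = sum of all sides
Perimeter = 14 + 8 + 13
Perimeter = 35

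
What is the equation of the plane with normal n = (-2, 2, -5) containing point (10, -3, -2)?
d = n·P = (-2)(10) + (2)(-3) + (-5)(-2) = -16
Plane: -2x + 2y - 5z = -16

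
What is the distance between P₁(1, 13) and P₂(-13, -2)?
Using the distance formula: d = sqrt((x₂-x₁)² + (y₂-y₁)²)
dx = (-13) - 1 = -14
dy = (-2) - 13 = -15
d = sqrt((-14)² + (-15)²) = sqrt(196 + 225) = sqrt(421) = 20.52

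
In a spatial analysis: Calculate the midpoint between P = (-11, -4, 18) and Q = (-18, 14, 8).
Midpoint = ((-11-18)/2, (-4+14)/2, (18+8)/2) = (-14.5, 5, 13)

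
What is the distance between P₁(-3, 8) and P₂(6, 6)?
Using the distance formula: d = sqrt((x₂-x₁)² + (y₂-y₁)²)
dx = 6 - (-3) = 9
dy = 6 - 8 = -2
d = sqrt(9² + (-2)²) = sqrt(81 + 4) = sqrt(85) = 9.22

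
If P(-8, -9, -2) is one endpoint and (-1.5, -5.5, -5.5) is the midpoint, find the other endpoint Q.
Q = (2×(-1.5) - (-8), 2×(-5.5) - (-9), 2×(-5.5) - (-2)) = (5, -2, -9)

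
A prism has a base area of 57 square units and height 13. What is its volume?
Volume = base area * height
Volume = 57 * 13
Volume = 741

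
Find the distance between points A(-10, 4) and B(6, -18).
Using the distance formula: d = sqrt((x₂-x₁)² + (y₂-y₁)²)
dx = 6 - (-10) = 16
dy = (-18) - 4 = -22
d = sqrt(16² + (-22)²) = sqrt(256 + 484) = sqrt(740) = 27.20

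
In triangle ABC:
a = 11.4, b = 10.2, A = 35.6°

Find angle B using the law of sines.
sin(B)/b = sin(A)/a
sin(B) = b·sin(A)/a = 10.2·sin(35.6°)/11.4 = 0.520847
B = arcsin(0.520847) = 31.39°  (b ≤ a, so B ≤ A and the acute solution is unique)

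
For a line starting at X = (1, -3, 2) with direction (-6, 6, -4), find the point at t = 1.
P(1) = (1 + (-6)(1), -3 + 6(1), 2 + (-4)(1)) = (-5, 3, -2)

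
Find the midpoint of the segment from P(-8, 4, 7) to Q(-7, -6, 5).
Midpoint = ((-8-7)/2, (4-6)/2, (7+5)/2) = (-7.5, -1, 6)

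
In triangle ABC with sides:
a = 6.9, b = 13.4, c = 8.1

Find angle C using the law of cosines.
cos(C) = (a² + b² - c²)/(2ab)
cos(C) = (6.9² + 13.4² - 8.1²)/(2·6.9·13.4) = 161.56/184.92 = 0.873675
C = arccos(0.873675) = 29.11°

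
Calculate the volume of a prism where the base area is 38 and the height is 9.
Volume = base area * height
Volume = 38 * 9
Volume = 342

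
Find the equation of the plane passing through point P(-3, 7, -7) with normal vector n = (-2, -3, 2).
d = n·P = (-2)(-3) + (-3)(7) + (2)(-7) = -29
Plane: -2x - 3y + 2z = -29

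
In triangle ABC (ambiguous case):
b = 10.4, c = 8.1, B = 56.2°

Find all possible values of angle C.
sin(C)/c = sin(B)/b  →  sin(C) = c·sin(B)/b = 8.1·sin(56.2°)/10.4 = 0.647209
C₁ = arcsin(0.647209) = 40.33°,  C₂ = 180° - C₁ = 139.67°
Check C₂: A = 180° - 56.2° - 139.67° = -15.87° ≤ 0, rejected
C = 40.33° (one solution)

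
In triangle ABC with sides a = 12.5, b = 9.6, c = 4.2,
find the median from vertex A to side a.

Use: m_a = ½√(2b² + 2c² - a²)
m_a = ½√(2·9.6² + 2·4.2² - 12.5²)
m_a = ½√(184.32 + 35.28 - 156.25) = ½√63.35 = 3.98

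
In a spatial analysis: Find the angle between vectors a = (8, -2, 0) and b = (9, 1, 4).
a·b = 70, |a|² = 68, |b|² = 98
cos θ = 70/√6664 ≈ 0.8575
θ ≈ 30.96°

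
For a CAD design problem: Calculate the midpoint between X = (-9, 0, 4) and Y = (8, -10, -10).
Midpoint = ((-9+8)/2, (0-10)/2, (4-10)/2) = (-0.5, -5, -3)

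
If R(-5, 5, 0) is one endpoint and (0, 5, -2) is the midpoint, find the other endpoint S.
S = (2×0 - (-5), 2×5 - 5, 2×(-2) - 0) = (5, 5, -4)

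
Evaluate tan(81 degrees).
tan(81 degrees) = 6.3138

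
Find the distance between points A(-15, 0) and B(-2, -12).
Using the distance formula: d = sqrt((x₂-x₁)² + (y₂-y₁)²)
dx = (-2) - (-15) = 13
dy = (-12) - 0 = -12
d = sqrt(13² + (-12)²) = sqrt(169 + 144) = sqrt(313) = 17.69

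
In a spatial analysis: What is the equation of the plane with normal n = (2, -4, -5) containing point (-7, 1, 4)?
d = n·P = (2)(-7) + (-4)(1) + (-5)(4) = -38
Plane: 2x - 4y - 5z = -38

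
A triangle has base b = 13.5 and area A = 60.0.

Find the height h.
A = ½bh  →  h = 2A/b
h = 2·60.0/13.5 = 8.889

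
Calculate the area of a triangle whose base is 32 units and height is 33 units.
Area = (1/2) * base * height
Area = (1/2) * 32 * 33
Area = 528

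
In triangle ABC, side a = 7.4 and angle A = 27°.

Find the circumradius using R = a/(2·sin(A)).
R = a/(2·sin(A)) = 7.4/(2·sin(27°))
R = 7.4/(2·0.453990) = 7.4/0.907981 = 8.15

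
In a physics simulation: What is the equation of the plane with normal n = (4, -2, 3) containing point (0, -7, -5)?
d = n·P = (4)(0) + (-2)(-7) + (3)(-5) = -1
Plane: 4x - 2y + 3z = -1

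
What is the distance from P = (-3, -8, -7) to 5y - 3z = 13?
d = |0(-3) + 5(-8) + (-3)(-7) - (13)| / √(0² + 5² + (-3)²) = 32/√34 = 5.488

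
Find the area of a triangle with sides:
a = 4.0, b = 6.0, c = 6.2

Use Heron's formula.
s = (a+b+c)/2 = (4.0+6.0+6.2)/2 = 8.1
A = √(s(s-a)(s-b)(s-c)) = √(8.1·4.1·2.1·1.9)
A = √132.508 = 11.51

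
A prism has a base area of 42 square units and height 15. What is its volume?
Volume = base area * height
Volume = 42 * 15
Volume = 630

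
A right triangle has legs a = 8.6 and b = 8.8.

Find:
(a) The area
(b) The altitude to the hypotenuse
(a) Area = ½ab = ½·8.6·8.8 = 37.84
(b) Hypotenuse c = √(8.6² + 8.8²) = √151.4 = 12.3045
    Area = ½·c·h_c  →  h_c = 2·Area/c = 2·37.84/12.3045 = 6.151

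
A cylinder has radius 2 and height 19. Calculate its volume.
Volume = pi * r² * h
Volume = pi * 2² * 19
Volume = pi * 4 * 19
Volume = pi * 76
Volume = 238.76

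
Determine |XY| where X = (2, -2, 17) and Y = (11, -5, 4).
d = √[(9)² + (-3)² + (-13)²] = √259 = 16.09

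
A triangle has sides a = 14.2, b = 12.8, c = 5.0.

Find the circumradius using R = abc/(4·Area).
s = (a+b+c)/2 = 16
Area = √(s(s-a)(s-b)(s-c)) = √(16·1.8·3.2·11) = 31.8396
R = abc/(4·Area) = (14.2·12.8·5.0)/(4·31.8396) = 908.8/127.3584 = 7.136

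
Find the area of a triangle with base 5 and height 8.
Area = (1/2) * base * height
Area = (1/2) * 5 * 8
Area = 20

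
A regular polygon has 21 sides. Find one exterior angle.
Exterior angle of a regular n-gon = 360/n
Exterior angle = 360/21
Exterior angle = 17.14 degrees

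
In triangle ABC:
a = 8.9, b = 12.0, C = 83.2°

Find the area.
Using A = ½ab·sin(C):
A = ½·8.9·12.0·sin(83.2°) = ½·106.8·0.992966 = 53.02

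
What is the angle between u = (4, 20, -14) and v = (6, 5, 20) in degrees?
u·v = -156, |u|² = 612, |v|² = 461
cos θ = -156/√282132 ≈ -0.2937
θ ≈ 107.1°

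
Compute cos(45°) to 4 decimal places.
cos(45 degrees) = sqrt(2)/2
Decimal approximation: 0.7071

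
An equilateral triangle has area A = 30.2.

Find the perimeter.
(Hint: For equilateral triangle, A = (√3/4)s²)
A = (√3/4)s²  →  s² = 4A/√3 = 4·30.2/√3 = 69.7439
s = 8.35128
Perimeter = 3s = 25.05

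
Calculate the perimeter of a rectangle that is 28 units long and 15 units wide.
Perimeter = 2 * (length + width)
Perimeter = 2 * (28 + 15)
Perimeter = 2 * 43
Perimeter = 86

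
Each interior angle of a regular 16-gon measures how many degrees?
Interior angle of a regular n-gon = (n-2)*180/n
Interior angle = (16-2)*180/16
Interior angle = 14*180/16
Interior angle = 2520/16
Interior angle = 157.50 degrees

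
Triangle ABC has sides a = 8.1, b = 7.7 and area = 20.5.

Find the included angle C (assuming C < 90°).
Area = ½ab·sin(C)  →  sin(C) = 2·Area/(ab)
sin(C) = 2·20.5/(8.1·7.7) = 0.657367
C = arcsin(0.657367) = 41.1°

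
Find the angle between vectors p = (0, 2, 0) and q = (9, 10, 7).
p·q = 20, |p|² = 4, |q|² = 230
cos θ = 20/√920 ≈ 0.6594
θ ≈ 48.75°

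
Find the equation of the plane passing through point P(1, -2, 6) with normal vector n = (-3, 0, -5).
d = n·P = (-3)(1) + (0)(-2) + (-5)(6) = -33
Plane: -3x - 5z = -33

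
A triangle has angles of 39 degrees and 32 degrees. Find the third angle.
Sum of angles in a triangle = 180 degrees
Third angle = 180 - 39 - 32
Third angle = 109 degrees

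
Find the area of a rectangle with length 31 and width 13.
Area = length * width
Area = 31 * 13
Area = 403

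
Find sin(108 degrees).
sin(108 degrees) = 0.9511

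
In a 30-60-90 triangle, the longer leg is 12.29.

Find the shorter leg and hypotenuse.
In a 30-60-90 triangle, sides are in ratio 1 : √3 : 2.
Long leg = short leg·√3  →  short leg = 12.29/√3 = 7.096
Hypotenuse = 2·(short leg) = 2·12.29/√3 = 14.19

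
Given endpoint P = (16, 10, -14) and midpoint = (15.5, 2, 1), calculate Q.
Q = (2×15.5 - 16, 2×2 - 10, 2×1 - (-14)) = (15, -6, 16)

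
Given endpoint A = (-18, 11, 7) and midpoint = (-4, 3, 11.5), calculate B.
B = (2×(-4) - (-18), 2×3 - 11, 2×11.5 - 7) = (10, -5, 16)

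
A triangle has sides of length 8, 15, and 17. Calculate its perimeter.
Perimeter = sum of all sides
Perimeter = 8 + 15 + 17
Perimeter = 40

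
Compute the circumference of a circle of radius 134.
Circumference = 2 * pi * r
Circumference = 2 * pi * 134
Circumference = 841.95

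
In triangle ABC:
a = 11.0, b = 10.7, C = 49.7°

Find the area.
Using A = ½ab·sin(C):
A = ½·11.0·10.7·sin(49.7°) = ½·117.7·0.762668 = 44.88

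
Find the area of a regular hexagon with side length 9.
For a regular 6-gon with side length s = 9:
Apothem a = s / (2*tan(pi/6)) = 9 / (2*tan(pi/6)) ≈ 7.7942
Perimeter P = 6 * 9 = 54
Area = (1/2) * P * a = (1/2) * 54 * 7.7942 = 210.44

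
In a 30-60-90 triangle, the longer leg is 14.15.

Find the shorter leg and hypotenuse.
In a 30-60-90 triangle, sides are in ratio 1 : √3 : 2.
Long leg = short leg·√3  →  short leg = 14.15/√3 = 8.17
Hypotenuse = 2·(short leg) = 2·14.15/√3 = 16.34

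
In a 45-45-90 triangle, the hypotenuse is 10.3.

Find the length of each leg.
In a 45-45-90 triangle, hypotenuse = leg·√2  →  leg = hypotenuse/√2
leg = 10.3/√2 = 7.283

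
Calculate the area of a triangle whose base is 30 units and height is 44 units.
Area = (1/2) * base * height
Area = (1/2) * 30 * 44
Area = 660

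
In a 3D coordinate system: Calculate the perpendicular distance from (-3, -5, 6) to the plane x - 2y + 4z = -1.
d = |1(-3) + (-2)(-5) + 4(6) - (-1)| / √(1² + (-2)² + 4²) = 32/√21 = 6.983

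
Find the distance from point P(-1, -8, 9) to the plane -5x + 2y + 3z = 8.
d = |(-5)(-1) + 2(-8) + 3(9) - (8)| / √((-5)² + 2² + 3²) = 8/√38 = 1.298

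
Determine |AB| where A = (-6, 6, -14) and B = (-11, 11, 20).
d = √[(-5)² + (5)² + (34)²] = √1206 = 34.73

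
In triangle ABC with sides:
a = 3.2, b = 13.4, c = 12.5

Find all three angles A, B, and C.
By the law of cosines:
cos(A) = (b² + c² - a²)/(2bc) = 0.971851  →  A = 13.63°
cos(B) = (a² + c² - b²)/(2ac) = -0.163375  →  B = 99.4°
cos(C) = (a² + b² - c²)/(2ab) = 0.391208  →  C = 66.97°
Check: A + B + C = 180.0° ✓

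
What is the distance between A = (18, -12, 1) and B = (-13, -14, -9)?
d = √[(-31)² + (-2)² + (-10)²] = √1065 = 32.63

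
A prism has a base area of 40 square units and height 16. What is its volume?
Volume = base area * height
Volume = 40 * 16
Volume = 640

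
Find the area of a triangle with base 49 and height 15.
Area = (1/2) * base * height
Area = (1/2) * 49 * 15
Area = 367.50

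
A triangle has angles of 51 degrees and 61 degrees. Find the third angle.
Sum of angles in a triangle = 180 degrees
Third angle = 180 - 51 - 61
Third angle = 68 degrees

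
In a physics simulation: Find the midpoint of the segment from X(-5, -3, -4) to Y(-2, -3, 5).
Midpoint = ((-5-2)/2, (-3-3)/2, (-4+5)/2) = (-3.5, -3, 0.5)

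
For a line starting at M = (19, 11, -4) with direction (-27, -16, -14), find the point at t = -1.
P(-1) = (19 + (-27)(-1), 11 + (-16)(-1), -4 + (-14)(-1)) = (46, 27, 10)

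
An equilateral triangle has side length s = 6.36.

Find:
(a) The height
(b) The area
(a) Height h = s·√3/2 = 6.36·√3/2 = 5.508
(b) Area = (√3/4)·s² = (√3/4)·6.36² = (√3/4)·40.4496 = 17.52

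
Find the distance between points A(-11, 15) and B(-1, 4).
Using the distance formula: d = sqrt((x₂-x₁)² + (y₂-y₁)²)
dx = (-1) - (-11) = 10
dy = 4 - 15 = -11
d = sqrt(10² + (-11)²) = sqrt(100 + 121) = sqrt(221) = 14.87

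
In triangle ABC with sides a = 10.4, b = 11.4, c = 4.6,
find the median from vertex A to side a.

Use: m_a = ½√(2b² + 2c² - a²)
m_a = ½√(2·11.4² + 2·4.6² - 10.4²)
m_a = ½√(259.92 + 42.32 - 108.16) = ½√194.08 = 6.966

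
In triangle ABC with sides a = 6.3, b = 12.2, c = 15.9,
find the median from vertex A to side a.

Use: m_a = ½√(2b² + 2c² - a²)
m_a = ½√(2·12.2² + 2·15.9² - 6.3²)
m_a = ½√(297.68 + 505.62 - 39.69) = ½√763.61 = 13.82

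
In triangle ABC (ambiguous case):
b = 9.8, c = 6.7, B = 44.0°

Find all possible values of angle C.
sin(C)/c = sin(B)/b  →  sin(C) = c·sin(B)/b = 6.7·sin(44.0°)/9.8 = 0.474919
C₁ = arcsin(0.474919) = 28.35°,  C₂ = 180° - C₁ = 151.65°
Check C₂: A = 180° - 44.0° - 151.65° = -15.65° ≤ 0, rejected
C = 28.35° (one solution)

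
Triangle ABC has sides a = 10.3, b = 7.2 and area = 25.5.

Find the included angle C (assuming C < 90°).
Area = ½ab·sin(C)  →  sin(C) = 2·Area/(ab)
sin(C) = 2·25.5/(10.3·7.2) = 0.687702
C = arcsin(0.687702) = 43.45°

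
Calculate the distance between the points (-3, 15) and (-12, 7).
Using the distance formula: d = sqrt((x₂-x₁)² + (y₂-y₁)²)
dx = (-12) - (-3) = -9
dy = 7 - 15 = -8
d = sqrt((-9)² + (-8)²) = sqrt(81 + 64) = sqrt(145) = 12.04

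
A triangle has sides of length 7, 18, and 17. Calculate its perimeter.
Perimeter = sum of all sides
Perimeter = 7 + 18 + 17
Perimeter = 42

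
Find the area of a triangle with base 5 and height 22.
Area = (1/2) * base * height
Area = (1/2) * 5 * 22
Area = 55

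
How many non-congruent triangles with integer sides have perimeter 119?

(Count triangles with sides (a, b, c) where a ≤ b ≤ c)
With a ≤ b ≤ c and a + b + c = 119, the triangle inequality a + b > c gives c < 119/2, so c ≤ 59.
Iterate a from 1 to ⌊p/3⌋ = 39; for each a, b ranges from a to ⌊(p−a)/2⌋ with c = p − a − b, keeping only c ≥ b.
Triples: (1, 59, 59), (2, 58, 59), (3, 57, 59), …
Count = 310 triangles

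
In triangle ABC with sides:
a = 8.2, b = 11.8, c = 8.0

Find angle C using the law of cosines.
cos(C) = (a² + b² - c²)/(2ab)
cos(C) = (8.2² + 11.8² - 8.0²)/(2·8.2·11.8) = 142.48/193.52 = 0.736255
C = arccos(0.736255) = 42.59°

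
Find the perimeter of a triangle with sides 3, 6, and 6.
Perimeter = sum of all sides
Perimeter = 3 + 6 + 6
Perimeter = 15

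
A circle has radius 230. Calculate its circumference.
Circumference = 2 * pi * r
Circumference = 2 * pi * 230
Circumference = 1445.13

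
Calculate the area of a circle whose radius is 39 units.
Area = pi * r²
Area = pi * 39²
Area = pi * 1521
Area = 4778.36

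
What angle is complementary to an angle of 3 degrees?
Complementary angles sum to 90 degrees.
Other angle = 90 - 3
Other angle = 87 degrees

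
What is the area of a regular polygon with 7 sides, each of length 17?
For a regular 7-gon with side length s = 17:
Apothem a = s / (2*tan(pi/7)) = 17 / (2*tan(pi/7)) ≈ 17.6504
Perimeter P = 7 * 17 = 119
Area = (1/2) * P * a = (1/2) * 119 * 17.6504 = 1050.20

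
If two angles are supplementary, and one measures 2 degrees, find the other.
Supplementary angles sum to 180 degrees.
Other angle = 180 - 2
Other angle = 178 degrees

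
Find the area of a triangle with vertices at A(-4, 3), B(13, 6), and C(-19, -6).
Using the coordinate formula: Area = (1/2)|x₁(y₂-y₃) + x₂(y₃-y₁) + x₃(y₁-y₂)|
Area = (1/2)|(-4)(6-(-6)) + 13((-6)-3) + (-19)(3-6)|
Area = (1/2)|(-4)*12 + 13*(-9) + (-19)*(-3)|
Area = (1/2)|(-48) + (-117) + 57|
Area = (1/2)*108 = 54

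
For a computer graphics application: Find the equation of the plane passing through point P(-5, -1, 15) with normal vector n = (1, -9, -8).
d = n·P = (1)(-5) + (-9)(-1) + (-8)(15) = -116
Plane: x - 9y - 8z = -116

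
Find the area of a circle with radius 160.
Area = pi * r²
Area = pi * 160²
Area = pi * 25600
Area = 80424.77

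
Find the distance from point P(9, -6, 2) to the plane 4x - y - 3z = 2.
d = |4(9) + (-1)(-6) + (-3)(2) - (2)| / √(4² + (-1)² + (-3)²) = 34/√26 = 6.668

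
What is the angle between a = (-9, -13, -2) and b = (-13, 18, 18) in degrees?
a·b = -153, |a|² = 254, |b|² = 817
cos θ = -153/√207518 ≈ -0.3359
θ ≈ 109.6°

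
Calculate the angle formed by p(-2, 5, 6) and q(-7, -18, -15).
p·q = -166, |p|² = 65, |q|² = 598
cos θ = -166/√38870 ≈ -0.842
θ ≈ 147.3°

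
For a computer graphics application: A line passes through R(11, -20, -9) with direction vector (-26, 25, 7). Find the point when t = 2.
P(2) = (11 + (-26)(2), -20 + 25(2), -9 + 7(2)) = (-41, 30, 5)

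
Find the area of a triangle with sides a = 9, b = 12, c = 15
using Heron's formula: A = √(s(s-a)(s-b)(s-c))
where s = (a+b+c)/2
s = (9+12+15)/2 = 18
A = √(18·9·6·3) = √2916 = 54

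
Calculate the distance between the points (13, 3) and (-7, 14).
Using the distance formula: d = sqrt((x₂-x₁)² + (y₂-y₁)²)
dx = (-7) - 13 = -20
dy = 14 - 3 = 11
d = sqrt((-20)² + 11²) = sqrt(400 + 121) = sqrt(521) = 22.83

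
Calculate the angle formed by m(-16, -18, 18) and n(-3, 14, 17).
m·n = 102, |m|² = 904, |n|² = 494
cos θ = 102/√446576 ≈ 0.1526
θ ≈ 81.22°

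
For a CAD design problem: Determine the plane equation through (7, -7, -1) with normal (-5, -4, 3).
d = n·P = (-5)(7) + (-4)(-7) + (3)(-1) = -10
Plane: -5x - 4y + 3z = -10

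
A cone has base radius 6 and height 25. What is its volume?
Volume = (1/3) * pi * r² * h
Volume = (1/3) * pi * 6² * 25
Volume = (1/3) * pi * 36 * 25
Volume = (1/3) * pi * 900
Volume = 942.48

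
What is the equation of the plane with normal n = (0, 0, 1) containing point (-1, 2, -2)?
d = n·P = (0)(-1) + (0)(2) + (1)(-2) = -2
Plane: z = -2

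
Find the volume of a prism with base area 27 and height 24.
Volume = base area * height
Volume = 27 * 24
Volume = 648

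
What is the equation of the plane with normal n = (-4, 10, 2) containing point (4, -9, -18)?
d = n·P = (-4)(4) + (10)(-9) + (2)(-18) = -142
Plane: -4x + 10y + 2z = -142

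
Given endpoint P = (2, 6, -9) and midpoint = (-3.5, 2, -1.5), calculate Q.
Q = (2×(-3.5) - 2, 2×2 - 6, 2×(-1.5) - (-9)) = (-9, -2, 6)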